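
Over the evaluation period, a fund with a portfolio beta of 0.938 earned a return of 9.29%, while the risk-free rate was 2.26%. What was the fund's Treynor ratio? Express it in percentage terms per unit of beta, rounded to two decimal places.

Treynor = (R_P − R_f) / β_P = (9.29% − 2.26%) / 0.9380 = 7.03% / 0.9380 = 7.49%

7.49%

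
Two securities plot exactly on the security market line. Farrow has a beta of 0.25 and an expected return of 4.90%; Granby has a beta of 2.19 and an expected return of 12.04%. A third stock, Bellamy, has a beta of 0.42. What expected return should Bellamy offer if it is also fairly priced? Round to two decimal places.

5.53%

MRP (SML slope) = (12.04% − 4.90%) / (2.19 − 0.25) = 7.14% / 1.94 = 3.6804%
R_f (intercept) = 4.90% − 0.25 × 3.6804% = 3.9799%
E(R_Bellamy) = R_f + β × MRP = 3.9799% + 0.42 × 3.6804% = 5.53%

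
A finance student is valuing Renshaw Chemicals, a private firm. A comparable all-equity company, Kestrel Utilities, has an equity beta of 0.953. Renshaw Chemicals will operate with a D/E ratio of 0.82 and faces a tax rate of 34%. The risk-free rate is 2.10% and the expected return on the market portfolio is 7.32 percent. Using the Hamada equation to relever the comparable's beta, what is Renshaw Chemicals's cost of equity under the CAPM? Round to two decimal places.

β_L = β_U × [1 + (1 − t)(D/E)] = 0.953 × [1 + (1 − 0.34) × 0.82]
    = 0.953 × [1 + 0.66 × 0.82] = 0.953 × 1.5412 = 1.4688
MRP = 7.32% − 2.10% = 5.22%
E(R) = R_f + β_L × MRP = 2.10% + 1.4688 × 5.22% = 9.77%

9.77%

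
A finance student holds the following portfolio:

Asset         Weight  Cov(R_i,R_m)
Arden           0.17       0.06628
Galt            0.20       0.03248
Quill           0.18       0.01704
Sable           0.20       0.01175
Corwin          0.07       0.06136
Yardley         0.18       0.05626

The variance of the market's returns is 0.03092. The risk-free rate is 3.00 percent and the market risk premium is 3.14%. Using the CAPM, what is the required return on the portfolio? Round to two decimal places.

β_Arden = 0.06628 / 0.03092 = 2.1436
β_Galt = 0.03248 / 0.03092 = 1.0505
β_Quill = 0.01704 / 0.03092 = 0.5511
β_Sable = 0.01175 / 0.03092 = 0.3800
β_Corwin = 0.06136 / 0.03092 = 1.9845
β_Yardley = 0.05626 / 0.03092 = 1.8195
β_P = Σ w_i β_i = 0.17×2.1436 + 0.20×1.0505 + 0.18×0.5511 + 0.20×0.3800 + 0.07×1.9845 + 0.18×1.8195 = 1.2161
E(R_P) = R_f + β_P × MRP = 3.00% + 1.2161 × 3.14% = 6.82%

6.82%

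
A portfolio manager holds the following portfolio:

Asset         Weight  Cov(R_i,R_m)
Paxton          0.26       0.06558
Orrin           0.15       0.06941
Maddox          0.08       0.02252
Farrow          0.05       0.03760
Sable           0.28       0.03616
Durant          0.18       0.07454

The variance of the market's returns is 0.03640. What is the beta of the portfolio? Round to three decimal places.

1.502

β_Paxton = 0.06558 / 0.03640 = 1.8016
β_Orrin = 0.06941 / 0.03640 = 1.9069
β_Maddox = 0.02252 / 0.03640 = 0.6187
β_Farrow = 0.03760 / 0.03640 = 1.0330
β_Sable = 0.03616 / 0.03640 = 0.9934
β_Durant = 0.07454 / 0.03640 = 2.0478
β_P = Σ w_i β_i = 0.26×1.8016 + 0.15×1.9069 + 0.08×0.6187 + 0.05×1.0330 + 0.28×0.9934 + 0.18×2.0478 = 1.5024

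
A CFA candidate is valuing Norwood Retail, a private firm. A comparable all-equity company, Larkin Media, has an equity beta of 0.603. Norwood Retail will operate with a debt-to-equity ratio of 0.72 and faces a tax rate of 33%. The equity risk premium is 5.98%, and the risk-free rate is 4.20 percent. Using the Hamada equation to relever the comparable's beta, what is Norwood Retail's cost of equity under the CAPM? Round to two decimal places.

9.55%

β_L = β_U × [1 + (1 − t)(D/E)] = 0.603 × [1 + (1 − 0.33) × 0.72]
    = 0.603 × [1 + 0.67 × 0.72] = 0.603 × 1.4824 = 0.8939
E(R) = R_f + β_L × MRP = 4.20% + 0.8939 × 5.98% = 9.55%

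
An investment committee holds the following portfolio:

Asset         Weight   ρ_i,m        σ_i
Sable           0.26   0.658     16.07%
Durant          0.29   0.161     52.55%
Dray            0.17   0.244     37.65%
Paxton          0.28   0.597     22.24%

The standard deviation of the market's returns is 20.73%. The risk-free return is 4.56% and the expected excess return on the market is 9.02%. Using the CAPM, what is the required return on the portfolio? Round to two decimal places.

β_Sable = 0.658 × 16.07% / 20.73% = 0.5101
β_Durant = 0.161 × 52.55% / 20.73% = 0.4081
β_Dray = 0.244 × 37.65% / 20.73% = 0.4432
β_Paxton = 0.597 × 22.24% / 20.73% = 0.6405
β_P = Σ w_i β_i = 0.26×0.5101 + 0.29×0.4081 + 0.17×0.4432 + 0.28×0.6405 = 0.5057
E(R_P) = R_f + β_P × MRP = 4.56% + 0.5057 × 9.02% = 9.12%

9.12%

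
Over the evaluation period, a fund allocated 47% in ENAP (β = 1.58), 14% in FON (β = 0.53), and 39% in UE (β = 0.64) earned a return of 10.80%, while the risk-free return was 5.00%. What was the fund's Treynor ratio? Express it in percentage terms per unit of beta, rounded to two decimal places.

β_P = 0.47×1.58 + 0.14×0.53 + 0.39×0.64 = 1.0664
Treynor = (R_P − R_f) / β_P = (10.80% − 5.00%) / 1.0664 = 5.80% / 1.0664 = 5.44%

5.44%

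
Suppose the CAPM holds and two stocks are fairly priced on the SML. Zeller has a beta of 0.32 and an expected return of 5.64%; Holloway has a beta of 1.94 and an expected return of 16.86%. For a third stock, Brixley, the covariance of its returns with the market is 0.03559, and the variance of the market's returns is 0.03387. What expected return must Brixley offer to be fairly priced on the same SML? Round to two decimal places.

MRP = (16.86% − 5.64%) / (1.94 − 0.32) = 6.9259%
R_f = 5.64% − 0.32 × 6.9259% = 3.4237%
β_Brixley = Cov / Var(R_m) = 0.03559 / 0.03387 = 1.0508
E(R_Brixley) = R_f + β × MRP = 3.4237% + 1.0508 × 6.9259% = 10.70%

10.70%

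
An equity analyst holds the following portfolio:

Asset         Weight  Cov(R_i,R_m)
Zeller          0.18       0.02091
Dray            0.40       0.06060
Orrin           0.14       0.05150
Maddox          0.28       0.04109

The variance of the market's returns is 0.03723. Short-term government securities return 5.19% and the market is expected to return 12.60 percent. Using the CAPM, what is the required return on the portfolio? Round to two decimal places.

14.49%

β_Zeller = 0.02091 / 0.03723 = 0.5616
β_Dray = 0.06060 / 0.03723 = 1.6277
β_Orrin = 0.05150 / 0.03723 = 1.3833
β_Maddox = 0.04109 / 0.03723 = 1.1037
β_P = Σ w_i β_i = 0.18×0.5616 + 0.40×1.6277 + 0.14×1.3833 + 0.28×1.1037 = 1.2549
MRP = 12.60% − 5.19% = 7.41%
E(R_P) = R_f + β_P × MRP = 5.19% + 1.2549 × 7.41% = 14.49%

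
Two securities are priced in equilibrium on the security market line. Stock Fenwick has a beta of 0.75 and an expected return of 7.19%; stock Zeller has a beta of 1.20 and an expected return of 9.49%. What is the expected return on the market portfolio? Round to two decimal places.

8.47%

Both satisfy E(R) = R_f + β·MRP, so the slope of the SML is
MRP = (9.49% − 7.19%) / (1.20 − 0.75) = 2.30% / 0.45 = 5.1111%
R_f = E(R_Fenwick) − β_Fenwick·MRP = 7.19% − 0.75 × 5.1111% = 3.3567%
E(R_m) = R_f + MRP = 3.3567% + 5.1111% = 8.47%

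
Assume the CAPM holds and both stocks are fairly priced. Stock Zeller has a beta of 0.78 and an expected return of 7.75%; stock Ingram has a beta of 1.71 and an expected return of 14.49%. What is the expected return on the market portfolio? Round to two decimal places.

9.34%

Both satisfy E(R) = R_f + β·MRP, so the slope of the SML is
MRP = (14.49% − 7.75%) / (1.71 − 0.78) = 6.74% / 0.93 = 7.2473%
R_f = E(R_Zeller) − β_Zeller·MRP = 7.75% − 0.78 × 7.2473% = 2.0971%
E(R_m) = R_f + MRP = 2.0971% + 7.2473% = 9.34%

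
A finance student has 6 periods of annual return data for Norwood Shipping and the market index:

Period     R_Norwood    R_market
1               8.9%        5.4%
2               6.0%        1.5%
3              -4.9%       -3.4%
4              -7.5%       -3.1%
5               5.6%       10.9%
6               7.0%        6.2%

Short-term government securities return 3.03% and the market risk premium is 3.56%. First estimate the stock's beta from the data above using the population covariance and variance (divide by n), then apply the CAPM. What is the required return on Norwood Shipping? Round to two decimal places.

Mean R_i = (8.9 + 6.0 − 4.9 − 7.5 + 5.6 + 7.0) / 6 = 2.5167%
Mean R_m = (5.4 + 1.5 − 3.4 − 3.1 + 10.9 + 6.2) / 6 = 2.9167%
Σ(R_i − R̄_i)(R_m − R̄_m) = 157.3683  ⇒  Cov = 157.3683 / 6 = 26.2281
Σ(R_m − R̄_m)² = 158.7883  ⇒  Var(R_m) = 158.7883 / 6 = 26.4647
β = Cov / Var(R_m) = 26.2281 / 26.4647 = 0.9911
E(R) = R_f + β × MRP = 3.03% + 0.9911 × 3.56% = 6.56%

6.56%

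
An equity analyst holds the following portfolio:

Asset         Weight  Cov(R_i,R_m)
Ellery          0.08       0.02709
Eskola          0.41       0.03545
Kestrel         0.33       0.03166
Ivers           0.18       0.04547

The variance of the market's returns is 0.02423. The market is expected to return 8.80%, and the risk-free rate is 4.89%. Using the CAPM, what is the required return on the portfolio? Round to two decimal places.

β_Ellery = 0.02709 / 0.02423 = 1.1180
β_Eskola = 0.03545 / 0.02423 = 1.4631
β_Kestrel = 0.03166 / 0.02423 = 1.3066
β_Ivers = 0.04547 / 0.02423 = 1.8766
β_P = Σ w_i β_i = 0.08×1.1180 + 0.41×1.4631 + 0.33×1.3066 + 0.18×1.8766 = 1.4583
MRP = 8.80% − 4.89% = 3.91%
E(R_P) = R_f + β_P × MRP = 4.89% + 1.4583 × 3.91% = 10.59%

10.59%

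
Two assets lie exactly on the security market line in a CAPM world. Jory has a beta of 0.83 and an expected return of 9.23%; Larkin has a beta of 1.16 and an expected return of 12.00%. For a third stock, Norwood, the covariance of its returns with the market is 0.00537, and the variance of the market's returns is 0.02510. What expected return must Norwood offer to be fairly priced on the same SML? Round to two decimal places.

MRP = (12.00% − 9.23%) / (1.16 − 0.83) = 8.3939%
R_f = 9.23% − 0.83 × 8.3939% = 2.2631%
β_Norwood = Cov / Var(R_m) = 0.00537 / 0.02510 = 0.2139
E(R_Norwood) = R_f + β × MRP = 2.2631% + 0.2139 × 8.3939% = 4.06%

4.06%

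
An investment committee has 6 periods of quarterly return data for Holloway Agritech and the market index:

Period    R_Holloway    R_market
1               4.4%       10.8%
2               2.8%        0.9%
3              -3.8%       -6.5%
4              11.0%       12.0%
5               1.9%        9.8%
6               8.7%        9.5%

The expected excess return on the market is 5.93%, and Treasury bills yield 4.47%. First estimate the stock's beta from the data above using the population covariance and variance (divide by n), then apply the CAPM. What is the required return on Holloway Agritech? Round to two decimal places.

7.92%

Mean R_i = (4.4 + 2.8 − 3.8 + 11.0 + 1.9 + 8.7) / 6 = 4.1667%
Mean R_m = (10.8 + 0.9 − 6.5 + 12.0 + 9.8 + 9.5) / 6 = 6.0833%
Σ(R_i − R̄_i)(R_m − R̄_m) = 155.9267  ⇒  Cov = 155.9267 / 6 = 25.9878
Σ(R_m − R̄_m)² = 267.9483  ⇒  Var(R_m) = 267.9483 / 6 = 44.6581
β = Cov / Var(R_m) = 25.9878 / 44.6581 = 0.5819
E(R) = R_f + β × MRP = 4.47% + 0.5819 × 5.93% = 7.92%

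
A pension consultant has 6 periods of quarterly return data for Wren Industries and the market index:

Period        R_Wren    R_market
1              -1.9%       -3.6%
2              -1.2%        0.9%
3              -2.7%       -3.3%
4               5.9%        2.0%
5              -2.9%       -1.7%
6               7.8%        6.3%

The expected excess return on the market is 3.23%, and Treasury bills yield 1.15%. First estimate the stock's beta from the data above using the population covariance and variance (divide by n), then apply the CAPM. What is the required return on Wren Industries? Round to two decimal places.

4.78%

Mean R_i = (-1.9 − 1.2 − 2.7 + 5.9 − 2.9 + 7.8) / 6 = 0.8333%
Mean R_m = (-3.6 + 0.9 − 3.3 + 2.0 − 1.7 + 6.3) / 6 = 0.1000%
Σ(R_i − R̄_i)(R_m − R̄_m) = 80.0400  ⇒  Cov = 80.0400 / 6 = 13.3400
Σ(R_m − R̄_m)² = 71.1800  ⇒  Var(R_m) = 71.1800 / 6 = 11.8633
β = Cov / Var(R_m) = 13.3400 / 11.8633 = 1.1245
E(R) = R_f + β × MRP = 1.15% + 1.1245 × 3.23% = 4.78%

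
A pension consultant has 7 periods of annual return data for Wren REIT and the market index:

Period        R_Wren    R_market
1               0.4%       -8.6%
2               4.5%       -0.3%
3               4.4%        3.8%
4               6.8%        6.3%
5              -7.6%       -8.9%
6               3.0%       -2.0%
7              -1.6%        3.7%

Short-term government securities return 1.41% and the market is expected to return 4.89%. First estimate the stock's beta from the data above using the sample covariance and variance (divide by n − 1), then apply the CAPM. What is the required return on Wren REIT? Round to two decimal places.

Mean R_i = (0.4 + 4.5 + 4.4 + 6.8 − 7.6 + 3.0 − 1.6) / 7 = 1.4143%
Mean R_m = (-8.6 − 0.3 + 3.8 + 6.3 − 8.9 − 2.0 + 3.7) / 7 = -0.8571%
Σ(R_i − R̄_i)(R_m − R̄_m) = 118.9757  ⇒  Cov = 118.9757 / 6 = 19.8293
Σ(R_m − R̄_m)² = 219.9371  ⇒  Var(R_m) = 219.9371 / 6 = 36.6562
β = Cov / Var(R_m) = 19.8293 / 36.6562 = 0.5410
MRP = 4.89% − 1.41% = 3.48%
E(R) = R_f + β × MRP = 1.41% + 0.5410 × 3.48% = 3.29%

3.29%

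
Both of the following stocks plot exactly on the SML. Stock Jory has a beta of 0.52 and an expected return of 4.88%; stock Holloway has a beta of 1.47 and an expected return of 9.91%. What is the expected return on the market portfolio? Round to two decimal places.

Both satisfy E(R) = R_f + β·MRP, so the slope of the SML is
MRP = (9.91% − 4.88%) / (1.47 − 0.52) = 5.03% / 0.95 = 5.2947%
R_f = E(R_Jory) − β_Jory·MRP = 4.88% − 0.52 × 5.2947% = 2.1268%
E(R_m) = R_f + MRP = 2.1268% + 5.2947% = 7.42%

7.42%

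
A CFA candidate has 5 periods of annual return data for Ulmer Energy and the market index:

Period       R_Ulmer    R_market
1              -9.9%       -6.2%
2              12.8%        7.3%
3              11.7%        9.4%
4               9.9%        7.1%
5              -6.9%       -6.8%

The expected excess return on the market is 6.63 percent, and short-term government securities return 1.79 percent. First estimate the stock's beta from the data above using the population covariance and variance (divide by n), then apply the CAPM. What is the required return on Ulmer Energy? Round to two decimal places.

10.79%

Mean R_i = (-9.9 + 12.8 + 11.7 + 9.9 − 6.9) / 5 = 3.5200%
Mean R_m = (-6.2 + 7.3 + 9.4 + 7.1 − 6.8) / 5 = 2.1600%
Σ(R_i − R̄_i)(R_m − R̄_m) = 343.9940  ⇒  Cov = 343.9940 / 5 = 68.7988
Σ(R_m − R̄_m)² = 253.4120  ⇒  Var(R_m) = 253.4120 / 5 = 50.6824
β = Cov / Var(R_m) = 68.7988 / 50.6824 = 1.3574
E(R) = R_f + β × MRP = 1.79% + 1.3574 × 6.63% = 10.79%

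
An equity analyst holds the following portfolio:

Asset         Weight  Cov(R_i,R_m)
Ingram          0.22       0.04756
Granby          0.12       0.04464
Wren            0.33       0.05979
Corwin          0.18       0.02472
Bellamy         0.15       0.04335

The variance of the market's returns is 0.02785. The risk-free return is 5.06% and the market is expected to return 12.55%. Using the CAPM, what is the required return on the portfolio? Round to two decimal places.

17.57%

β_Ingram = 0.04756 / 0.02785 = 1.7077
β_Granby = 0.04464 / 0.02785 = 1.6029
β_Wren = 0.05979 / 0.02785 = 2.1469
β_Corwin = 0.02472 / 0.02785 = 0.8876
β_Bellamy = 0.04335 / 0.02785 = 1.5566
β_P = Σ w_i β_i = 0.22×1.7077 + 0.12×1.6029 + 0.33×2.1469 + 0.18×0.8876 + 0.15×1.5566 = 1.6698
MRP = 12.55% − 5.06% = 7.49%
E(R_P) = R_f + β_P × MRP = 5.06% + 1.6698 × 7.49% = 17.57%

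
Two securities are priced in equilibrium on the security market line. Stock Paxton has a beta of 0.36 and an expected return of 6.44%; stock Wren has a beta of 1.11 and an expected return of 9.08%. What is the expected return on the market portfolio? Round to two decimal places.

Both satisfy E(R) = R_f + β·MRP, so the slope of the SML is
MRP = (9.08% − 6.44%) / (1.11 − 0.36) = 2.64% / 0.75 = 3.5200%
R_f = E(R_Paxton) − β_Paxton·MRP = 6.44% − 0.36 × 3.5200% = 5.1728%
E(R_m) = R_f + MRP = 5.1728% + 3.5200% = 8.69%

8.69%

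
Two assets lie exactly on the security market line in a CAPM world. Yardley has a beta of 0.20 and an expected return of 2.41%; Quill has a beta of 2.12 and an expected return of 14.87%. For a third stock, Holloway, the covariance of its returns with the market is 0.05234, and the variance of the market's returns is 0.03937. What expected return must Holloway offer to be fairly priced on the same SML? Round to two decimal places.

9.74%

MRP = (14.87% − 2.41%) / (2.12 − 0.20) = 6.4896%
R_f = 2.41% − 0.20 × 6.4896% = 1.1121%
β_Holloway = Cov / Var(R_m) = 0.05234 / 0.03937 = 1.3294
E(R_Holloway) = R_f + β × MRP = 1.1121% + 1.3294 × 6.4896% = 9.74%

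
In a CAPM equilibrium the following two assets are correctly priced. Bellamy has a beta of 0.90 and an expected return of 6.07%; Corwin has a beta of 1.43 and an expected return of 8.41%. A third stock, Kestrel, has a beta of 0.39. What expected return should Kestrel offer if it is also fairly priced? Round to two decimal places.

MRP (SML slope) = (8.41% − 6.07%) / (1.43 − 0.90) = 2.34% / 0.53 = 4.4151%
R_f (intercept) = 6.07% − 0.90 × 4.4151% = 2.0964%
E(R_Kestrel) = R_f + β × MRP = 2.0964% + 0.39 × 4.4151% = 3.82%

3.82%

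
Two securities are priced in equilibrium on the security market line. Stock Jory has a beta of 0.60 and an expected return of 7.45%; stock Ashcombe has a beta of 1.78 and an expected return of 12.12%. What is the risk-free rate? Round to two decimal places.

5.08%

Both satisfy E(R) = R_f + β·MRP, so the slope of the SML is
MRP = (12.12% − 7.45%) / (1.78 − 0.60) = 4.67% / 1.18 = 3.9576%
R_f = E(R_Jory) − β_Jory·MRP = 7.45% − 0.60 × 3.9576% = 5.0754%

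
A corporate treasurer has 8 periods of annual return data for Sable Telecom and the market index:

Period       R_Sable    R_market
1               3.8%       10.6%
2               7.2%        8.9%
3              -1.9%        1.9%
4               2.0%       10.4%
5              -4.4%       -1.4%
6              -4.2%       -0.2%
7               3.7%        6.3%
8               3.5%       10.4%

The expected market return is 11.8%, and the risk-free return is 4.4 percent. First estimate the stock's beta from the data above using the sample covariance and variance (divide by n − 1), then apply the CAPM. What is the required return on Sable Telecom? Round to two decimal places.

9.86%

Mean R_i = (3.8 + 7.2 − 1.9 + 2.0 − 4.4 − 4.2 + 3.7 + 3.5) / 8 = 1.2125%
Mean R_m = (10.6 + 8.9 + 1.9 + 10.4 − 1.4 − 0.2 + 6.3 + 10.4) / 8 = 5.8625%
Σ(R_i − R̄_i)(R_m − R̄_m) = 131.3938  ⇒  Cov = 131.3938 / 7 = 18.7705
Σ(R_m − R̄_m)² = 178.2388  ⇒  Var(R_m) = 178.2388 / 7 = 25.4627
β = Cov / Var(R_m) = 18.7705 / 25.4627 = 0.7372
MRP = 11.8% − 4.4% = 7.40%
E(R) = R_f + β × MRP = 4.4% + 0.7372 × 7.4% = 9.86%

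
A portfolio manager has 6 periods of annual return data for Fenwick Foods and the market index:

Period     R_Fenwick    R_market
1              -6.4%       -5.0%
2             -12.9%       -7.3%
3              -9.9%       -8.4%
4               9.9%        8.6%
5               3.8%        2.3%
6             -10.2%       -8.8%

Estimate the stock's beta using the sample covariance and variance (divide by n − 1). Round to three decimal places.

Mean R_i = (-6.4 − 12.9 − 9.9 + 9.9 + 3.8 − 10.2) / 6 = -4.2833%
Mean R_m = (-5.0 − 7.3 − 8.4 + 8.6 + 2.3 − 8.8) / 6 = -3.1000%
Σ(R_i − R̄_i)(R_m − R̄_m) = 313.3000  ⇒  Cov = 313.3000 / 5 = 62.6600
Σ(R_m − R̄_m)² = 247.8800  ⇒  Var(R_m) = 247.8800 / 5 = 49.5760
β = Cov / Var(R_m) = 62.6600 / 49.5760 = 1.2639

1.264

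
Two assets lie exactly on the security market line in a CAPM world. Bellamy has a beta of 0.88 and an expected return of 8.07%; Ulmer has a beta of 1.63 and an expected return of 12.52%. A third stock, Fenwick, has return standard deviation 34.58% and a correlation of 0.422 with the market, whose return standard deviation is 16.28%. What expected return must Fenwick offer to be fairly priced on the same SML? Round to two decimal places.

MRP = (12.52% − 8.07%) / (1.63 − 0.88) = 5.9333%
R_f = 8.07% − 0.88 × 5.9333% = 2.8487%
β_Fenwick = ρ·σ_i/σ_m = 0.422 × 34.58 / 16.28 = 0.8964
E(R_Fenwick) = R_f + β × MRP = 2.8487% + 0.8964 × 5.9333% = 8.17%

8.17%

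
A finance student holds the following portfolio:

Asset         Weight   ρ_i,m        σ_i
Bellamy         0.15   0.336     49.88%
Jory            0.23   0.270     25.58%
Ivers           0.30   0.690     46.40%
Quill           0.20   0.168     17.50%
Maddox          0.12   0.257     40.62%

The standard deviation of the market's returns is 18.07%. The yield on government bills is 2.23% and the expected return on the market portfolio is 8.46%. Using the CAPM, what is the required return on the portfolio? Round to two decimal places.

7.59%

β_Bellamy = 0.336 × 49.88% / 18.07% = 0.9275
β_Jory = 0.270 × 25.58% / 18.07% = 0.3822
β_Ivers = 0.690 × 46.40% / 18.07% = 1.7718
β_Quill = 0.168 × 17.50% / 18.07% = 0.1627
β_Maddox = 0.257 × 40.62% / 18.07% = 0.5777
β_P = Σ w_i β_i = 0.15×0.9275 + 0.23×0.3822 + 0.30×1.7718 + 0.20×0.1627 + 0.12×0.5777 = 0.8604
MRP = 8.46% − 2.23% = 6.23%
E(R_P) = R_f + β_P × MRP = 2.23% + 0.8604 × 6.23% = 7.59%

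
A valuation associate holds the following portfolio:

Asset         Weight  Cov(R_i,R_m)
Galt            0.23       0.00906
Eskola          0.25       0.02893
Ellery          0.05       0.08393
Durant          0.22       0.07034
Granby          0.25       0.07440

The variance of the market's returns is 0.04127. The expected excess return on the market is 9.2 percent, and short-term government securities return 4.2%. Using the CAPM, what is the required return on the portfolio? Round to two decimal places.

β_Galt = 0.00906 / 0.04127 = 0.2195
β_Eskola = 0.02893 / 0.04127 = 0.7010
β_Ellery = 0.08393 / 0.04127 = 2.0337
β_Durant = 0.07034 / 0.04127 = 1.7044
β_Granby = 0.07440 / 0.04127 = 1.8028
β_P = Σ w_i β_i = 0.23×0.2195 + 0.25×0.7010 + 0.05×2.0337 + 0.22×1.7044 + 0.25×1.8028 = 1.1531
E(R_P) = R_f + β_P × MRP = 4.2% + 1.1531 × 9.2% = 14.81%

14.81%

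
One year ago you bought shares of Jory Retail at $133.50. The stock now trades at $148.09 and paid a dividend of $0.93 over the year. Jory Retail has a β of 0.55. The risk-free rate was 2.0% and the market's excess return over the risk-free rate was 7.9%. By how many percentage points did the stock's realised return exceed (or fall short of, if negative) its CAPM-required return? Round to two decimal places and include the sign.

+5.28%

Realised HPR = (P1 + D1 − P0) / P0 = (148.09 + 0.93 − 133.50) / 133.50 = 15.52 / 133.50 = 11.6255%
CAPM required = R_f + β·MRP = 2.0% + 0.55 × 7.9% = 6.3450%
α = realised − required = 11.6255% − 6.3450% = +5.28%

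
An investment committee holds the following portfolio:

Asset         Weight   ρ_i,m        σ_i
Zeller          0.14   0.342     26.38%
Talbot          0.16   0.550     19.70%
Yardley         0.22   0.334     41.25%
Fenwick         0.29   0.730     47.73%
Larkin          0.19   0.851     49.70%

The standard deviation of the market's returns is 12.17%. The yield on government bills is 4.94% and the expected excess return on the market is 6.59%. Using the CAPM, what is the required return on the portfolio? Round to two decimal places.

18.03%

β_Zeller = 0.342 × 26.38% / 12.17% = 0.7413
β_Talbot = 0.550 × 19.70% / 12.17% = 0.8903
β_Yardley = 0.334 × 41.25% / 12.17% = 1.1321
β_Fenwick = 0.730 × 47.73% / 12.17% = 2.8630
β_Larkin = 0.851 × 49.70% / 12.17% = 3.4753
β_P = Σ w_i β_i = 0.14×0.7413 + 0.16×0.8903 + 0.22×1.1321 + 0.29×2.8630 + 0.19×3.4753 = 1.9859
E(R_P) = R_f + β_P × MRP = 4.94% + 1.9859 × 6.59% = 18.03%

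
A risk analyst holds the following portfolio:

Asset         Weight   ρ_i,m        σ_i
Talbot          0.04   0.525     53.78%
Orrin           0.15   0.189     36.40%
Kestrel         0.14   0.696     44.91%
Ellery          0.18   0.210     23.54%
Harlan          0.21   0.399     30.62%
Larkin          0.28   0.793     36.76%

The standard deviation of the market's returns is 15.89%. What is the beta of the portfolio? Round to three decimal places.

β_Talbot = 0.525 × 53.78% / 15.89% = 1.7769
β_Orrin = 0.189 × 36.40% / 15.89% = 0.4330
β_Kestrel = 0.696 × 44.91% / 15.89% = 1.9671
β_Ellery = 0.210 × 23.54% / 15.89% = 0.3111
β_Harlan = 0.399 × 30.62% / 15.89% = 0.7689
β_Larkin = 0.793 × 36.76% / 15.89% = 1.8345
β_P = Σ w_i β_i = 0.04×1.7769 + 0.15×0.4330 + 0.14×1.9671 + 0.18×0.3111 + 0.21×0.7689 + 0.28×1.8345 = 1.1425

1.143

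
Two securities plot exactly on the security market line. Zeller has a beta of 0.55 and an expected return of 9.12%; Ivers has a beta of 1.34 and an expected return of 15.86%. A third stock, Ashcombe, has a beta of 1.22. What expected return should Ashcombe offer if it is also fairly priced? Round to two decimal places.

MRP (SML slope) = (15.86% − 9.12%) / (1.34 − 0.55) = 6.74% / 0.79 = 8.5316%
R_f (intercept) = 9.12% − 0.55 × 8.5316% = 4.4276%
E(R_Ashcombe) = R_f + β × MRP = 4.4276% + 1.22 × 8.5316% = 14.84%

14.84%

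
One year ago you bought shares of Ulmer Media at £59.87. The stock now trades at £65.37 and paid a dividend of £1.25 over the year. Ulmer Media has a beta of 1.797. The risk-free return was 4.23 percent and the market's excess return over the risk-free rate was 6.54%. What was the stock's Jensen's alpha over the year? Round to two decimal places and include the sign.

Realised HPR = (P1 + D1 − P0) / P0 = (65.37 + 1.25 − 59.87) / 59.87 = 6.75 / 59.87 = 11.2744%
CAPM required = R_f + β·MRP = 4.23% + 1.797 × 6.54% = 15.98238%
α = realised − required = 11.2744% − 15.98238% = -4.71%

-4.71%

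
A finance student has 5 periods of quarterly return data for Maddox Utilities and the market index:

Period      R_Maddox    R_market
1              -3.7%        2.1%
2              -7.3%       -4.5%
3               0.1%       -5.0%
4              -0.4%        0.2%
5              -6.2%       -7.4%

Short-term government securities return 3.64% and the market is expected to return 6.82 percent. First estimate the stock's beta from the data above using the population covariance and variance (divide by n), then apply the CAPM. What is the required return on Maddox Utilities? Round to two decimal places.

4.63%

Mean R_i = (-3.7 − 7.3 + 0.1 − 0.4 − 6.2) / 5 = -3.5000%
Mean R_m = (2.1 − 4.5 − 5.0 + 0.2 − 7.4) / 5 = -2.9200%
Σ(R_i − R̄_i)(R_m − R̄_m) = 19.2800  ⇒  Cov = 19.2800 / 5 = 3.8560
Σ(R_m − R̄_m)² = 61.8280  ⇒  Var(R_m) = 61.8280 / 5 = 12.3656
β = Cov / Var(R_m) = 3.8560 / 12.3656 = 0.3118
MRP = 6.82% − 3.64% = 3.18%
E(R) = R_f + β × MRP = 3.64% + 0.3118 × 3.18% = 4.63%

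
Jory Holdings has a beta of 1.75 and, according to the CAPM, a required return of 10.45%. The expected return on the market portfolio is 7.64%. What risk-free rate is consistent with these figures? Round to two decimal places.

E(R) = R_f + β(E(R_m) − R_f) = R_f(1 − β) + β·E(R_m)
10.45% = R_f × (1 − 1.75) + 1.75 × 7.64%
10.45% = R_f × -0.75 + 13.3700%
R_f = (10.45% − 13.3700%) / -0.75 = 3.89%

3.89%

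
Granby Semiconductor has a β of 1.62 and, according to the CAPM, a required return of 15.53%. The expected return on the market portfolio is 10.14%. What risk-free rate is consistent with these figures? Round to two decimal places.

E(R) = R_f + β(E(R_m) − R_f) = R_f(1 − β) + β·E(R_m)
15.53% = R_f × (1 − 1.62) + 1.62 × 10.14%
15.53% = R_f × -0.62 + 16.4268%
R_f = (15.53% − 16.4268%) / -0.62 = 1.45%

1.45%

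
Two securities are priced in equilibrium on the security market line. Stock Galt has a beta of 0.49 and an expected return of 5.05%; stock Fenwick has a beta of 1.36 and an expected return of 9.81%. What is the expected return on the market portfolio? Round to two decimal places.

7.84%

Both satisfy E(R) = R_f + β·MRP, so the slope of the SML is
MRP = (9.81% − 5.05%) / (1.36 − 0.49) = 4.76% / 0.87 = 5.4713%
R_f = E(R_Galt) − β_Galt·MRP = 5.05% − 0.49 × 5.4713% = 2.3691%
E(R_m) = R_f + MRP = 2.3691% + 5.4713% = 7.84%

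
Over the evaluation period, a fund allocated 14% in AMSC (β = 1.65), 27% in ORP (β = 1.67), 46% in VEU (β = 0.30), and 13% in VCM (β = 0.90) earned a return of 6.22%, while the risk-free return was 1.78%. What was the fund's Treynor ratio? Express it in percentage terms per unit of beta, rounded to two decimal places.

4.74%

β_P = 0.14×1.65 + 0.27×1.67 + 0.46×0.30 + 0.13×0.90 = 0.9369
Treynor = (R_P − R_f) / β_P = (6.22% − 1.78%) / 0.9369 = 4.44% / 0.9369 = 4.74%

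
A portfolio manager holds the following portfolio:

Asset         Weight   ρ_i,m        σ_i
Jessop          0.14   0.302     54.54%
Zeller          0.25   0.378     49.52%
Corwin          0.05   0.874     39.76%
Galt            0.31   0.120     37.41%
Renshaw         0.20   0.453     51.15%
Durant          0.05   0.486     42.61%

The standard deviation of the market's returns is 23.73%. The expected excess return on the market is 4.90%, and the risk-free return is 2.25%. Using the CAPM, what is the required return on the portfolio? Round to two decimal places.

β_Jessop = 0.302 × 54.54% / 23.73% = 0.6941
β_Zeller = 0.378 × 49.52% / 23.73% = 0.7888
β_Corwin = 0.874 × 39.76% / 23.73% = 1.4644
β_Galt = 0.120 × 37.41% / 23.73% = 0.1892
β_Renshaw = 0.453 × 51.15% / 23.73% = 0.9764
β_Durant = 0.486 × 42.61% / 23.73% = 0.8727
β_P = Σ w_i β_i = 0.14×0.6941 + 0.25×0.7888 + 0.05×1.4644 + 0.31×0.1892 + 0.20×0.9764 + 0.05×0.8727 = 0.6652
E(R_P) = R_f + β_P × MRP = 2.25% + 0.6652 × 4.90% = 5.51%

5.51%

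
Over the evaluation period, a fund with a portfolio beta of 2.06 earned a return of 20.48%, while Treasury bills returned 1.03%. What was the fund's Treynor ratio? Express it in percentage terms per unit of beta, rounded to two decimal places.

9.44%

Treynor = (R_P − R_f) / β_P = (20.48% − 1.03%) / 2.0600 = 19.45% / 2.0600 = 9.44%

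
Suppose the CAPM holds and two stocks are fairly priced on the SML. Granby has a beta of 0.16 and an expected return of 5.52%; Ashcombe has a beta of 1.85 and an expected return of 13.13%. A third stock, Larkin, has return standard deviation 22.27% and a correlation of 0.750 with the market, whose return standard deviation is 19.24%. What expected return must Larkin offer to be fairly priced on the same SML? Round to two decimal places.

MRP = (13.13% − 5.52%) / (1.85 − 0.16) = 4.5030%
R_f = 5.52% − 0.16 × 4.5030% = 4.7995%
β_Larkin = ρ·σ_i/σ_m = 0.750 × 22.27 / 19.24 = 0.8681
E(R_Larkin) = R_f + β × MRP = 4.7995% + 0.8681 × 4.5030% = 8.71%

8.71%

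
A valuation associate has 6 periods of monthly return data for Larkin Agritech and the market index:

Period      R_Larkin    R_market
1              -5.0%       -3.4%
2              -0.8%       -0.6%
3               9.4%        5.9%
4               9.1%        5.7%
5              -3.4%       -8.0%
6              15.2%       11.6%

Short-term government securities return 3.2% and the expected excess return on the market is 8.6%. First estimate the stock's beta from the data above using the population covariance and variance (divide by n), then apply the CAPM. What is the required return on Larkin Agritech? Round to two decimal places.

Mean R_i = (-5.0 − 0.8 + 9.4 + 9.1 − 3.4 + 15.2) / 6 = 4.0833%
Mean R_m = (-3.4 − 0.6 + 5.9 + 5.7 − 8.0 + 11.6) / 6 = 1.8667%
Σ(R_i − R̄_i)(R_m − R̄_m) = 282.5967  ⇒  Cov = 282.5967 / 6 = 47.0995
Σ(R_m − R̄_m)² = 256.8733  ⇒  Var(R_m) = 256.8733 / 6 = 42.8122
β = Cov / Var(R_m) = 47.0995 / 42.8122 = 1.1001
E(R) = R_f + β × MRP = 3.2% + 1.1001 × 8.6% = 12.66%

12.66%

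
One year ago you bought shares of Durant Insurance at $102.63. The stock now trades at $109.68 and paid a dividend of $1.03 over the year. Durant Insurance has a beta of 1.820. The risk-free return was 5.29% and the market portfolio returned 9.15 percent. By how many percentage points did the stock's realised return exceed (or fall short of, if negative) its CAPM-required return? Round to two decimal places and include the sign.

-4.44%

Realised HPR = (P1 + D1 − P0) / P0 = (109.68 + 1.03 − 102.63) / 102.63 = 8.08 / 102.63 = 7.8729%
MRP = 9.15% − 5.29% = 3.86%
CAPM required = R_f + β·MRP = 5.29% + 1.820 × 3.86% = 12.31520%
α = realised − required = 7.8729% − 12.31520% = -4.44%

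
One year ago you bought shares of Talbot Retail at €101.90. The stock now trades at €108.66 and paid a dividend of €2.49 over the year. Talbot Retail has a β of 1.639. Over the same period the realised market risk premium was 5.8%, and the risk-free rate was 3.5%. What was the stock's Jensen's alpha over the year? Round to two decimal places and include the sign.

Realised HPR = (P1 + D1 − P0) / P0 = (108.66 + 2.49 − 101.90) / 101.90 = 9.25 / 101.90 = 9.0775%
CAPM required = R_f + β·MRP = 3.5% + 1.639 × 5.8% = 13.0062%
α = realised − required = 9.0775% − 13.0062% = -3.93%

-3.93%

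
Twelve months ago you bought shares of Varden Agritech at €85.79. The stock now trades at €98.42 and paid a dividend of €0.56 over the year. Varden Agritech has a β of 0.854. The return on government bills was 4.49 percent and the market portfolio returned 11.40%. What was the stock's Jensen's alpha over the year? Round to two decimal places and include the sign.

Realised HPR = (P1 + D1 − P0) / P0 = (98.42 + 0.56 − 85.79) / 85.79 = 13.19 / 85.79 = 15.3748%
MRP = 11.40% − 4.49% = 6.91%
CAPM required = R_f + β·MRP = 4.49% + 0.854 × 6.91% = 10.39114%
α = realised − required = 15.3748% − 10.39114% = +4.98%

+4.98%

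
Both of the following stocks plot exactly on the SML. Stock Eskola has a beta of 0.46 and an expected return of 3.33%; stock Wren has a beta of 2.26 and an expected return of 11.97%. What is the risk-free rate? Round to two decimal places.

1.12%

Both satisfy E(R) = R_f + β·MRP, so the slope of the SML is
MRP = (11.97% − 3.33%) / (2.26 − 0.46) = 8.64% / 1.80 = 4.8000%
R_f = E(R_Eskola) − β_Eskola·MRP = 3.33% − 0.46 × 4.8000% = 1.1220%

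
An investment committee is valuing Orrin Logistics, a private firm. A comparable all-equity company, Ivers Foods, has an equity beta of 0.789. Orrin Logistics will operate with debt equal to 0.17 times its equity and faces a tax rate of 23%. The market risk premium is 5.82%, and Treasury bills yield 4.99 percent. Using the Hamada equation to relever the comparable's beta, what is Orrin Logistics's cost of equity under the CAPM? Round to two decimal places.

β_L = β_U × [1 + (1 − t)(D/E)] = 0.789 × [1 + (1 − 0.23) × 0.17]
    = 0.789 × [1 + 0.77 × 0.17] = 0.789 × 1.1309 = 0.8923
E(R) = R_f + β_L × MRP = 4.99% + 0.8923 × 5.82% = 10.18%

10.18%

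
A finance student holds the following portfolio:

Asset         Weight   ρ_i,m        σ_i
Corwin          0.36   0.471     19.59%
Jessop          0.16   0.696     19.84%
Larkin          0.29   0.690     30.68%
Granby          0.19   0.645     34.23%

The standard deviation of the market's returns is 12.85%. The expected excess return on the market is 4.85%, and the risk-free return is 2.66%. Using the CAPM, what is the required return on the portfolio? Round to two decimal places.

8.65%

β_Corwin = 0.471 × 19.59% / 12.85% = 0.7180
β_Jessop = 0.696 × 19.84% / 12.85% = 1.0746
β_Larkin = 0.690 × 30.68% / 12.85% = 1.6474
β_Granby = 0.645 × 34.23% / 12.85% = 1.7182
β_P = Σ w_i β_i = 0.36×0.7180 + 0.16×1.0746 + 0.29×1.6474 + 0.19×1.7182 = 1.2346
E(R_P) = R_f + β_P × MRP = 2.66% + 1.2346 × 4.85% = 8.65%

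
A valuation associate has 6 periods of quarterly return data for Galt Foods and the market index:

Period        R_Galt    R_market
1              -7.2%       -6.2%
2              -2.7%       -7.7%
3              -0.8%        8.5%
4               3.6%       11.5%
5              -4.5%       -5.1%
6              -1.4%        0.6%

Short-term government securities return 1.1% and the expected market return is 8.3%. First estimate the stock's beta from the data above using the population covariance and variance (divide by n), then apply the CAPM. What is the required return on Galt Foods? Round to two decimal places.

3.86%

Mean R_i = (-7.2 − 2.7 − 0.8 + 3.6 − 4.5 − 1.4) / 6 = -2.1667%
Mean R_m = (-6.2 − 7.7 + 8.5 + 11.5 − 5.1 + 0.6) / 6 = 0.2667%
Σ(R_i − R̄_i)(R_m − R̄_m) = 125.6067  ⇒  Cov = 125.6067 / 6 = 20.9345
Σ(R_m − R̄_m)² = 328.1733  ⇒  Var(R_m) = 328.1733 / 6 = 54.6956
β = Cov / Var(R_m) = 20.9345 / 54.6956 = 0.3827
MRP = 8.3% − 1.1% = 7.20%
E(R) = R_f + β × MRP = 1.1% + 0.3827 × 7.2% = 3.86%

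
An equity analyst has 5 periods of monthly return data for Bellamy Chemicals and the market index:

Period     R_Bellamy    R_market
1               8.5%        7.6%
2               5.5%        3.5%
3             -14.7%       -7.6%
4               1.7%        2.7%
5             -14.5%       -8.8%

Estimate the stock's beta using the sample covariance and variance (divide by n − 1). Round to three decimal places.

1.519

Mean R_i = (8.5 + 5.5 − 14.7 + 1.7 − 14.5) / 5 = -2.7000%
Mean R_m = (7.6 + 3.5 − 7.6 + 2.7 − 8.8) / 5 = -0.5200%
Σ(R_i − R̄_i)(R_m − R̄_m) = 320.7400  ⇒  Cov = 320.7400 / 4 = 80.1850
Σ(R_m − R̄_m)² = 211.1480  ⇒  Var(R_m) = 211.1480 / 4 = 52.7870
β = Cov / Var(R_m) = 80.1850 / 52.7870 = 1.5190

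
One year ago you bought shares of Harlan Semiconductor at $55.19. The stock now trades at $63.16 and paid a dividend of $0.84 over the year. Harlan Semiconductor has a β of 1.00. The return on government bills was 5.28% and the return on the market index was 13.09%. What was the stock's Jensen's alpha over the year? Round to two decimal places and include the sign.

+2.87%

Realised HPR = (P1 + D1 − P0) / P0 = (63.16 + 0.84 − 55.19) / 55.19 = 8.81 / 55.19 = 15.9630%
MRP = 13.09% − 5.28% = 7.81%
CAPM required = R_f + β·MRP = 5.28% + 1.00 × 7.81% = 13.0900%
α = realised − required = 15.9630% − 13.0900% = +2.87%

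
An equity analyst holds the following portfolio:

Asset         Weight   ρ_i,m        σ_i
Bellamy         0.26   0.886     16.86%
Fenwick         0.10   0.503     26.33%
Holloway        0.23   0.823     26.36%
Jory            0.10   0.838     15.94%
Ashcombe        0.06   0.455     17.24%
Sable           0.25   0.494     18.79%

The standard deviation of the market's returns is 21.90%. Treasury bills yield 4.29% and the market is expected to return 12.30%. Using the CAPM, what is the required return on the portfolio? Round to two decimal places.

9.53%

β_Bellamy = 0.886 × 16.86% / 21.90% = 0.6821
β_Fenwick = 0.503 × 26.33% / 21.90% = 0.6047
β_Holloway = 0.823 × 26.36% / 21.90% = 0.9906
β_Jory = 0.838 × 15.94% / 21.90% = 0.6099
β_Ashcombe = 0.455 × 17.24% / 21.90% = 0.3582
β_Sable = 0.494 × 18.79% / 21.90% = 0.4238
β_P = Σ w_i β_i = 0.26×0.6821 + 0.10×0.6047 + 0.23×0.9906 + 0.10×0.6099 + 0.06×0.3582 + 0.25×0.4238 = 0.6541
MRP = 12.30% − 4.29% = 8.01%
E(R_P) = R_f + β_P × MRP = 4.29% + 0.6541 × 8.01% = 9.53%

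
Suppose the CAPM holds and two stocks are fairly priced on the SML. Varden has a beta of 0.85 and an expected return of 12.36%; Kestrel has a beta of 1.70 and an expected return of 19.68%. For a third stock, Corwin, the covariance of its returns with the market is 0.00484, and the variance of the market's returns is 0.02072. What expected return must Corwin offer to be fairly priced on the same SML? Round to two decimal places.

MRP = (19.68% − 12.36%) / (1.70 − 0.85) = 8.6118%
R_f = 12.36% − 0.85 × 8.6118% = 5.0400%
β_Corwin = Cov / Var(R_m) = 0.00484 / 0.02072 = 0.2336
E(R_Corwin) = R_f + β × MRP = 5.0400% + 0.2336 × 8.6118% = 7.05%

7.05%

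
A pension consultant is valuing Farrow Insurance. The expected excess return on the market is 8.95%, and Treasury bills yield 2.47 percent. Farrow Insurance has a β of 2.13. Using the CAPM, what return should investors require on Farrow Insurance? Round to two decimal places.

21.53%

E(R) = R_f + β × MRP = 2.47% + 2.13 × 8.95% = 21.53%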